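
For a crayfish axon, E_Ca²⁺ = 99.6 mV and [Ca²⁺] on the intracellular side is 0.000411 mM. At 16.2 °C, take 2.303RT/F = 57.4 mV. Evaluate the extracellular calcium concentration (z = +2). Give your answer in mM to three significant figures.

Nernst: E = (57.4/2) · log₁₀([out]/[in]), so log₁₀([out]/[in]) = 99.6 × 2 / 57.4 = 3.4704.
[out]/[in] = 10^(3.4704) = 2954.
[out] = 2954 × 0.000411 = 1.214 mM.

1.21 mM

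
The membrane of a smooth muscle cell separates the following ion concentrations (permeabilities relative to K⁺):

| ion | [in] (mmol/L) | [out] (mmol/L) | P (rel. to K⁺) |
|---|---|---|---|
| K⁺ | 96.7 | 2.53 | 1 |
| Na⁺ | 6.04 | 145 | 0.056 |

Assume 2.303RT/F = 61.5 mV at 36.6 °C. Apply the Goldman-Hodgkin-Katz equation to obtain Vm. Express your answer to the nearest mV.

Vm = 61.5 · log₁₀[(Σ P·[cation]ₒ + Σ P·[anion]ᵢ) / (Σ P·[cation]ᵢ + Σ P·[anion]ₒ)]
Numerator = 1×2.53 + 0.056×145 = 10.65
Denominator = 1×96.7 + 0.056×6.04 = 97.04
Vm = 61.5 · log₁₀(0.10975) = 61.5 × (-0.9596) = -59.01 mV

-59 mV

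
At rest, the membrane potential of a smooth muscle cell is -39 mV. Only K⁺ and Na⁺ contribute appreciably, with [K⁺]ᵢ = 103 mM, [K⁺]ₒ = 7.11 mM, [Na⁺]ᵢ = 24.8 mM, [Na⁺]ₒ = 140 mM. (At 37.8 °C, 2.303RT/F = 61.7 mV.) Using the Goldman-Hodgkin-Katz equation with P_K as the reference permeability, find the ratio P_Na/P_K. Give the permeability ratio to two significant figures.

0.13

Let α = P_Na/P_K. GHK: Vm = 61.7·log₁₀[(Kₒ + α·Naₒ)/(Kᵢ + α·Naᵢ)].
10^(Vm/61.7) = 10^(-39.0/61.7) = 0.2333
So 0.2333·(Kᵢ + α·Naᵢ) = Kₒ + α·Naₒ → α = (0.2333·103.0 − 7.11) / (140.0 − 0.2333·24.8)
α = (24.03 − 7.11) / (140.0 − 5.786) = 16.92/134.2 = 0.1261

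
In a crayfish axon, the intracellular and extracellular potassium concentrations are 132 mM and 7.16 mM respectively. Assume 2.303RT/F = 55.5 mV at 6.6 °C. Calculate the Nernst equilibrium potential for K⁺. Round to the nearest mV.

E = (55.5/z) · log₁₀([K⁺]_out/[K⁺]_in) with z = +1.
= (55.5/1) · log₁₀(7.16/132) = 55.50 · log₁₀(0.05424)
= 55.50 · (-1.2657) = -70.24 mV

-70 mV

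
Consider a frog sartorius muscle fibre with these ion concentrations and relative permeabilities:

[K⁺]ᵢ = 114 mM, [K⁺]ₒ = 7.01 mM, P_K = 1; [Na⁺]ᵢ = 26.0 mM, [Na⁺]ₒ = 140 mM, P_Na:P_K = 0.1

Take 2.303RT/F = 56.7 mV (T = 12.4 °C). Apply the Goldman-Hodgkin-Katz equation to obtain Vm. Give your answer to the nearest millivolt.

Vm = 56.7 · log₁₀[(Σ P·[cation]ₒ + Σ P·[anion]ᵢ) / (Σ P·[cation]ᵢ + Σ P·[anion]ₒ)]
Numerator = 1×7.01 + 0.1×140 = 21.01
Denominator = 1×114 + 0.1×26.0 = 116.6
Vm = 56.7 · log₁₀(0.18019) = 56.7 × (-0.7443) = -42.20 mV

-42 mV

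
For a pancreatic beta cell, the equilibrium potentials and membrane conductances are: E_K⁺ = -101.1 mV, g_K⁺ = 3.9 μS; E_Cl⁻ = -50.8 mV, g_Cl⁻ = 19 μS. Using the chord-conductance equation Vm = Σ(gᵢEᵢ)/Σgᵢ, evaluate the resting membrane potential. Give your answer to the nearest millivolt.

-59 mV

Σ gᵢEᵢ = 3.9·(-101.1) + 19·(-50.8) = -1359.49
Σ gᵢ = 3.9 + 19 = 22.9
Vm = -1359.49 / 22.9 = -59.37 mV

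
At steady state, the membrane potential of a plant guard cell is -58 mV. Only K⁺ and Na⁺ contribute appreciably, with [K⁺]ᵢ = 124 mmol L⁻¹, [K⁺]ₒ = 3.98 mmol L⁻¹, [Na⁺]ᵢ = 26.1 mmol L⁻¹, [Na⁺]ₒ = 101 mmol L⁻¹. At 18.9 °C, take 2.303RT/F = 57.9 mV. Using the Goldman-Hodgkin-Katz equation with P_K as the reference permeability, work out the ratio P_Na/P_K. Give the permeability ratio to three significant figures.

Let α = P_Na/P_K. GHK: Vm = 57.9·log₁₀[(Kₒ + α·Naₒ)/(Kᵢ + α·Naᵢ)].
10^(Vm/57.9) = 10^(-58.0/57.9) = 0.099603
So 0.099603·(Kᵢ + α·Naᵢ) = Kₒ + α·Naₒ → α = (0.099603·124.0 − 3.98) / (101.0 − 0.099603·26.1)
α = (12.35 − 3.98) / (101.0 − 2.6) = 8.371/98.4 = 0.08507

0.0851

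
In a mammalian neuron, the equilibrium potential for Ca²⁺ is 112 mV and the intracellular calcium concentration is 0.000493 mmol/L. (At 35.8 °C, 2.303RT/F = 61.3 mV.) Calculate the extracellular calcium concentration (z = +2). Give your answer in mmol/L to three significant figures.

2.22 mmol/L

Nernst: E = (61.3/2) · log₁₀([out]/[in]), so log₁₀([out]/[in]) = 112.0 × 2 / 61.3 = 3.6542.
[out]/[in] = 10^(3.6542) = 4510.
[out] = 4510 × 0.000493 = 2.223 mmol/L.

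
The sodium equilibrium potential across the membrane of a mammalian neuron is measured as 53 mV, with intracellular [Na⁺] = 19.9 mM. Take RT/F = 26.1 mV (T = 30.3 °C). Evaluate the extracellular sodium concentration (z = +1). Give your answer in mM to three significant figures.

Nernst: E = (26.1/1) · ln([out]/[in]), so ln([out]/[in]) = 53.0 × 1 / 26.1 = 2.0307.
[out]/[in] = e^(2.0307) = 7.619.
[out] = 7.619 × 19.9 = 151.6 mM.

152 mM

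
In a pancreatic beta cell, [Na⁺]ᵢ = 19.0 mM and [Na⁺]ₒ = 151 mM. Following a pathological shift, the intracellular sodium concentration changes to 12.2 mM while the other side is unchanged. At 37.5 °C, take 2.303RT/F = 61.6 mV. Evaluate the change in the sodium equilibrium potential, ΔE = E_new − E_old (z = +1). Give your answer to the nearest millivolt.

12 mV

E_old = (61.6/1)·log₁₀(151/19.0) = 55.45 mV
E_new = (61.6/1)·log₁₀(151/12.2) = 67.31 mV
ΔE = 67.31 − (55.45) = 11.85 mV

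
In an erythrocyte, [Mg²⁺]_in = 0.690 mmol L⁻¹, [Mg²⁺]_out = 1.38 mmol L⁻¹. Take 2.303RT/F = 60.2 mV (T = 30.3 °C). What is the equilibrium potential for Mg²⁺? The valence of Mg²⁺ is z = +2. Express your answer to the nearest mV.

9 mV

E = (60.2/z) · log₁₀([Mg²⁺]_out/[Mg²⁺]_in) with z = +2.
= (60.2/2) · log₁₀(1.38/0.690) = 30.10 · log₁₀(2)
= 30.10 · (0.3010) = 9.06 mV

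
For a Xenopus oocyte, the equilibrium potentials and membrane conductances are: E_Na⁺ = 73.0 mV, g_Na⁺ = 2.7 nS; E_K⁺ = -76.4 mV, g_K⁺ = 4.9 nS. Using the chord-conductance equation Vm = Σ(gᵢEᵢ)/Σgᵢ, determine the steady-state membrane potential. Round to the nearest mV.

-23 mV

Σ gᵢEᵢ = 2.7·(73.0) + 4.9·(-76.4) = -177.26
Σ gᵢ = 2.7 + 4.9 = 7.6
Vm = -177.26 / 7.6 = -23.32 mV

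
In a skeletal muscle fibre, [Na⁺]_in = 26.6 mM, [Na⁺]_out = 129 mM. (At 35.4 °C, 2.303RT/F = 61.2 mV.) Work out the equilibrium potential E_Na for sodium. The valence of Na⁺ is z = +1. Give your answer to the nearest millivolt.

E = (61.2/z) · log₁₀([Na⁺]_out/[Na⁺]_in) with z = +1.
= (61.2/1) · log₁₀(129/26.6) = 61.20 · log₁₀(4.85)
= 61.20 · (0.6857) = 41.97 mV

42 mV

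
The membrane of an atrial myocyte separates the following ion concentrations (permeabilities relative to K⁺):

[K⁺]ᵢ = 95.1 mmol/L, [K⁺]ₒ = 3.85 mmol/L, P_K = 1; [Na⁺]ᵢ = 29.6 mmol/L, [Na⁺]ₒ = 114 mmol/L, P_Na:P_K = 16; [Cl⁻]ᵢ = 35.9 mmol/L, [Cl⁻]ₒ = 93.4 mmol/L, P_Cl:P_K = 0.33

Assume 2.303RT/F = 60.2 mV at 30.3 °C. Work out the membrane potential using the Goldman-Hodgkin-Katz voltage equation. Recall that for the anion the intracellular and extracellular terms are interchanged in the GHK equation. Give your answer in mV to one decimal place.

Vm = 60.2 · log₁₀[(Σ P·[cation]ₒ + Σ P·[anion]ᵢ) / (Σ P·[cation]ᵢ + Σ P·[anion]ₒ)]
Numerator = 1×3.85 + 16×114 + 0.33×35.9 = 1840
Denominator = 1×95.1 + 16×29.6 + 0.33×93.4 = 599.5
Vm = 60.2 · log₁₀(3.0686) = 60.2 × (0.4869) = 29.31 mV

29.3 mV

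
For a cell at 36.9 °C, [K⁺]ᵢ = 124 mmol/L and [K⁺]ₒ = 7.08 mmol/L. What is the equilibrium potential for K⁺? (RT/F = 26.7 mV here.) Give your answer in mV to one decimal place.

E = (26.7/z) · ln([K⁺]_out/[K⁺]_in) with z = +1.
= (26.7/1) · ln(7.08/124) = 26.70 · ln(0.0571)
= 26.70 · (-2.8630) = -76.44 mV

-76.4 mV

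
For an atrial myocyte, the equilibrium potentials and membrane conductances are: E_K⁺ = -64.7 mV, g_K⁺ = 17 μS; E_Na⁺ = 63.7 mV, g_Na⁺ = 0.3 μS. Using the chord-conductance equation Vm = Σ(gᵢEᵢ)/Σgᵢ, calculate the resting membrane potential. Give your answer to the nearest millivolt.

-62 mV

Σ gᵢEᵢ = 17·(-64.7) + 0.3·(63.7) = -1080.79
Σ gᵢ = 17 + 0.3 = 17.3
Vm = -1080.79 / 17.3 = -62.47 mV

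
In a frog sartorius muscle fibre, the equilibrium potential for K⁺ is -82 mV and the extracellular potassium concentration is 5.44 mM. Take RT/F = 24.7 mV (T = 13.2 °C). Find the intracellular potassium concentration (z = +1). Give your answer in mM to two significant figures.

Nernst: E = (24.7/1) · ln([out]/[in]), so ln([out]/[in]) = -82.0 × 1 / 24.7 = -3.3198.
[out]/[in] = e^(-3.3198) = 0.03616.
[in] = 5.44 / 0.03616 = 150.4 mM.

150 mM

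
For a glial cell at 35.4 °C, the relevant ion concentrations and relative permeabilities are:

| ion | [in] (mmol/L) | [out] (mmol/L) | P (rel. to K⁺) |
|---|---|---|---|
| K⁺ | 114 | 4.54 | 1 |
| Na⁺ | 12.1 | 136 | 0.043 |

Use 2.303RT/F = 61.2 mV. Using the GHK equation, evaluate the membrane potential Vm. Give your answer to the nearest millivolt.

-64 mV

Vm = 61.2 · log₁₀[(Σ P·[cation]ₒ + Σ P·[anion]ᵢ) / (Σ P·[cation]ᵢ + Σ P·[anion]ₒ)]
Numerator = 1×4.54 + 0.043×136 = 10.39
Denominator = 1×114 + 0.043×12.1 = 114.5
Vm = 61.2 · log₁₀(0.090709) = 61.2 × (-1.0424) = -63.79 mV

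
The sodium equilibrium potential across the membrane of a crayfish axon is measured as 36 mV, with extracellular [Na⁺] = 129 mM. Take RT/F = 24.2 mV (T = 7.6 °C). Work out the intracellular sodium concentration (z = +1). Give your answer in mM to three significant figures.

Nernst: E = (24.2/1) · ln([out]/[in]), so ln([out]/[in]) = 36.0 × 1 / 24.2 = 1.4876.
[out]/[in] = e^(1.4876) = 4.426.
[in] = 129 / 4.426 = 29.14 mM.

29.1 mM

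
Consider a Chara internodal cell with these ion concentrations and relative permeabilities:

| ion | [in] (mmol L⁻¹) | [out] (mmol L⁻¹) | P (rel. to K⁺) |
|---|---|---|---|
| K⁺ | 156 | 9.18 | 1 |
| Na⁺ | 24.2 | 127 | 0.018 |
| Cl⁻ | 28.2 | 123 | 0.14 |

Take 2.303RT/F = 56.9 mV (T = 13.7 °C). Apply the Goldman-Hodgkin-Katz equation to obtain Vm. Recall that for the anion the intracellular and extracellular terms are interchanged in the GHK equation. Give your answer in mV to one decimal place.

Vm = 56.9 · log₁₀[(Σ P·[cation]ₒ + Σ P·[anion]ᵢ) / (Σ P·[cation]ᵢ + Σ P·[anion]ₒ)]
Numerator = 1×9.18 + 0.018×127 + 0.14×28.2 = 15.41
Denominator = 1×156 + 0.018×24.2 + 0.14×123 = 173.7
Vm = 56.9 · log₁₀(0.088762) = 56.9 × (-1.0518) = -59.85 mV

-59.8 mV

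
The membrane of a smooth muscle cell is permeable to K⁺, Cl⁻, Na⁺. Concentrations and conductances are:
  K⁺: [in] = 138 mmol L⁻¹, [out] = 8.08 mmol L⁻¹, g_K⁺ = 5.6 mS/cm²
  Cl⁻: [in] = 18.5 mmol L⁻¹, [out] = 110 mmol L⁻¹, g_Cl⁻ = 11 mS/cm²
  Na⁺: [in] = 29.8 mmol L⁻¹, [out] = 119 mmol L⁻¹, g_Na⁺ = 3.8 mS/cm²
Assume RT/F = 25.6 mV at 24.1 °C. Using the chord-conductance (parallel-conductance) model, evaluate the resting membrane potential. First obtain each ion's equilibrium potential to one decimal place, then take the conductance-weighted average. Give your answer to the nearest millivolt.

E_K⁺ = (25.6/1)·ln(8.08/138) = -72.6 mV
E_Cl⁻ = (25.6/-1)·ln(110/18.5) = -45.6 mV
E_Na⁺ = (25.6/1)·ln(119/29.8) = 35.4 mV
Vm = (Σ gᵢEᵢ)/(Σ gᵢ) = (5.6·-72.6 + 11·-45.6 + 3.8·35.4) / (5.6 + 11 + 3.8)
= -773.64 / 20.4 = -37.92 mV

-38 mV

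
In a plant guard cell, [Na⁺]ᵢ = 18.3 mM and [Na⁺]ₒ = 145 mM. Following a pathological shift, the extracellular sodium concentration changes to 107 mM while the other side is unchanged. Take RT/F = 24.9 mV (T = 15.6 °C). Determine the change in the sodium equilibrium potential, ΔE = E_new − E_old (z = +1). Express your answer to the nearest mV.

-8 mV

E_old = (24.9/1)·ln(145/18.3) = 51.54 mV
E_new = (24.9/1)·ln(107/18.3) = 43.97 mV
ΔE = 43.97 − (51.54) = -7.57 mV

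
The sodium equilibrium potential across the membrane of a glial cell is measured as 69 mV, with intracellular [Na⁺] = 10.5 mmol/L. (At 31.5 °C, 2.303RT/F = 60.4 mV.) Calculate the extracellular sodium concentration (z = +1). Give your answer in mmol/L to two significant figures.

Nernst: E = (60.4/1) · log₁₀([out]/[in]), so log₁₀([out]/[in]) = 69.0 × 1 / 60.4 = 1.1424.
[out]/[in] = 10^(1.1424) = 13.88.
[out] = 13.88 × 10.5 = 145.7 mmol/L.

150 mmol/L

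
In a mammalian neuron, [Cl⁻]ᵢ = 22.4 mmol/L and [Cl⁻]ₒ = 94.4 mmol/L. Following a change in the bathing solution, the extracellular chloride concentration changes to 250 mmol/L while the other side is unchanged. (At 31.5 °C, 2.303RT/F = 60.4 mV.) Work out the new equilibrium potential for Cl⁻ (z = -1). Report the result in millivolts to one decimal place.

-63.3 mV

After the shift: [Cl⁻]_out = 250, [Cl⁻]_in = 22.4 mmol/L.
E_new = (60.4/-1)·log₁₀(250/22.4) = -60.40 · (1.0477) = -63.28 mV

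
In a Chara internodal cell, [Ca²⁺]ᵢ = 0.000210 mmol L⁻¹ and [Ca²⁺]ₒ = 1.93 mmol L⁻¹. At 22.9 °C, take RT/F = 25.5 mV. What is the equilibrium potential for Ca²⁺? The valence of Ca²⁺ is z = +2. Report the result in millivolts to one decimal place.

116.4 mV

E = (25.5/z) · ln([Ca²⁺]_out/[Ca²⁺]_in) with z = +2.
= (25.5/2) · ln(1.93/0.000210) = 12.75 · ln(9190)
= 12.75 · (9.1259) = 116.36 mV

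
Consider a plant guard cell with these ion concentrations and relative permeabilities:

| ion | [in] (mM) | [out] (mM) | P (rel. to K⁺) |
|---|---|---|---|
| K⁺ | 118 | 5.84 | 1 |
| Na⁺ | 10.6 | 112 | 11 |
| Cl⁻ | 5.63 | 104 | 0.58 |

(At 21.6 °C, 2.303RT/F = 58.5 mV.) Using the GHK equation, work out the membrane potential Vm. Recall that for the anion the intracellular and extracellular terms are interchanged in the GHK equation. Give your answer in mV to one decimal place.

36.5 mV

Vm = 58.5 · log₁₀[(Σ P·[cation]ₒ + Σ P·[anion]ᵢ) / (Σ P·[cation]ᵢ + Σ P·[anion]ₒ)]
Numerator = 1×5.84 + 11×112 + 0.58×5.63 = 1241
Denominator = 1×118 + 11×10.6 + 0.58×104 = 294.9
Vm = 58.5 · log₁₀(4.2083) = 58.5 × (0.6241) = 36.51 mV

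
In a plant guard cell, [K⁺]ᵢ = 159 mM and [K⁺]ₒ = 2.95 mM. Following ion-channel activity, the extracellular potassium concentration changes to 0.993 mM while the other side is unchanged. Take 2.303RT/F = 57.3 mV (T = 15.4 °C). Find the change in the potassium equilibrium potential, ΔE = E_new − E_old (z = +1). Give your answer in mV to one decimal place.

E_old = (57.3/1)·log₁₀(2.95/159) = -99.22 mV
E_new = (57.3/1)·log₁₀(0.993/159) = -126.31 mV
ΔE = -126.31 − (-99.22) = -27.10 mV

-27.1 mV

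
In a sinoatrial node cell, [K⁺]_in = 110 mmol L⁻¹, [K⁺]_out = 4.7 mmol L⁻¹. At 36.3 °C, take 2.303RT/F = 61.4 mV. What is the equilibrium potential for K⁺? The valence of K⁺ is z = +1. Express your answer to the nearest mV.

-84 mV

E = (61.4/z) · log₁₀([K⁺]_out/[K⁺]_in) with z = +1.
= (61.4/1) · log₁₀(4.7/110) = 61.40 · log₁₀(0.04273)
= 61.40 · (-1.3693) = -84.07 mV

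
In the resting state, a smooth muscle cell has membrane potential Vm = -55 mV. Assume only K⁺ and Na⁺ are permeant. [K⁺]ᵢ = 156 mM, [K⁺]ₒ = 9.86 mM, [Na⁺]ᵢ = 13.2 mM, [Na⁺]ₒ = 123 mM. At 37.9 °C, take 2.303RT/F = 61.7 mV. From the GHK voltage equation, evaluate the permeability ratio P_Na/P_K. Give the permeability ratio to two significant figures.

0.084

Let α = P_Na/P_K. GHK: Vm = 61.7·log₁₀[(Kₒ + α·Naₒ)/(Kᵢ + α·Naᵢ)].
10^(Vm/61.7) = 10^(-55.0/61.7) = 0.12841
So 0.12841·(Kᵢ + α·Naᵢ) = Kₒ + α·Naₒ → α = (0.12841·156.0 − 9.86) / (123.0 − 0.12841·13.2)
α = (20.03 − 9.86) / (123.0 − 1.695) = 10.17/121.3 = 0.08385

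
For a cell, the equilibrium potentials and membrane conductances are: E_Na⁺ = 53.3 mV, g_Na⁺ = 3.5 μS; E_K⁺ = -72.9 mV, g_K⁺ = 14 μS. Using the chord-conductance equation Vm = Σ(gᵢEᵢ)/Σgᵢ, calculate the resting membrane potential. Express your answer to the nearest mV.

-48 mV

Σ gᵢEᵢ = 3.5·(53.3) + 14·(-72.9) = -834.05
Σ gᵢ = 3.5 + 14 = 17.5
Vm = -834.05 / 17.5 = -47.66 mV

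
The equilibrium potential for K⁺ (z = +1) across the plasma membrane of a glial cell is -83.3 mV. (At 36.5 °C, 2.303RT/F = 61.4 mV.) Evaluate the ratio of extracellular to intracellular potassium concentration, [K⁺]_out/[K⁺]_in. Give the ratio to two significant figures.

0.044

log₁₀([out]/[in]) = E·z/(61.4) = -83.3 × 1 / 61.4 = -1.3567
[out]/[in] = 10^(-1.3567) = 0.04399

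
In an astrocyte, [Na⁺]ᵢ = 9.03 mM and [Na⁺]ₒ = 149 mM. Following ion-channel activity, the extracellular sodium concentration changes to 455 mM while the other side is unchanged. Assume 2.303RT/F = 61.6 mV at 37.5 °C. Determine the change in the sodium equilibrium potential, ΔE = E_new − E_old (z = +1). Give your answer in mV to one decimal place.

E_old = (61.6/1)·log₁₀(149/9.03) = 75.00 mV
E_new = (61.6/1)·log₁₀(455/9.03) = 104.86 mV
ΔE = 104.86 − (75.00) = 29.87 mV

29.9 mV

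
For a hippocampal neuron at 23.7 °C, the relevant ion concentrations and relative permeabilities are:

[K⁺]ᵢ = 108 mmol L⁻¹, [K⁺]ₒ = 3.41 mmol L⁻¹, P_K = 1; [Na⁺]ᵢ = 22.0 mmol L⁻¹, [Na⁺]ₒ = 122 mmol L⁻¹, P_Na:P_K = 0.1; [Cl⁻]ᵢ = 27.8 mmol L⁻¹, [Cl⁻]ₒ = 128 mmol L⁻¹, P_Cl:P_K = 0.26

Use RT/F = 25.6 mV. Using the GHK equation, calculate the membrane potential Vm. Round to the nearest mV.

Vm = 25.6 · ln[(Σ P·[cation]ₒ + Σ P·[anion]ᵢ) / (Σ P·[cation]ᵢ + Σ P·[anion]ₒ)]
Numerator = 1×3.41 + 0.1×122 + 0.26×27.8 = 22.84
Denominator = 1×108 + 0.1×22.0 + 0.26×128 = 143.5
Vm = 25.6 · ln(0.15917) = 25.6 × (-1.8378) = -47.05 mV

-47 mV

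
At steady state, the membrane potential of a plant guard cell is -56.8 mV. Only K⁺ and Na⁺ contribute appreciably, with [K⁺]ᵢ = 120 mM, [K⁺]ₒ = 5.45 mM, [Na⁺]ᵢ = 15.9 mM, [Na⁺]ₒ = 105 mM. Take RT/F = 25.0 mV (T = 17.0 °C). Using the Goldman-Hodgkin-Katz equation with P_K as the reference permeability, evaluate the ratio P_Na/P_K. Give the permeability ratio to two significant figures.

0.067

Let α = P_Na/P_K. GHK: Vm = 25.0·ln[(Kₒ + α·Naₒ)/(Kᵢ + α·Naᵢ)].
e^(Vm/25.0) = e^(-56.8/25.0) = 0.10311
So 0.10311·(Kᵢ + α·Naᵢ) = Kₒ + α·Naₒ → α = (0.10311·120.0 − 5.45) / (105.0 − 0.10311·15.9)
α = (12.37 − 5.45) / (105.0 − 1.639) = 6.923/103.4 = 0.06698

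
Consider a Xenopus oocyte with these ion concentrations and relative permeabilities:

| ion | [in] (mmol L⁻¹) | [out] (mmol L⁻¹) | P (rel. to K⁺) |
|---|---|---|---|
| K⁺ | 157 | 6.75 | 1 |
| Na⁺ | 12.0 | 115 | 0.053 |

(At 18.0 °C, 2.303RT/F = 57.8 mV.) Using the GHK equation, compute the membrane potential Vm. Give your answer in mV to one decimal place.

Vm = 57.8 · log₁₀[(Σ P·[cation]ₒ + Σ P·[anion]ᵢ) / (Σ P·[cation]ᵢ + Σ P·[anion]ₒ)]
Numerator = 1×6.75 + 0.053×115 = 12.84
Denominator = 1×157 + 0.053×12.0 = 157.6
Vm = 57.8 · log₁₀(0.081485) = 57.8 × (-1.0889) = -62.94 mV

-62.9 mV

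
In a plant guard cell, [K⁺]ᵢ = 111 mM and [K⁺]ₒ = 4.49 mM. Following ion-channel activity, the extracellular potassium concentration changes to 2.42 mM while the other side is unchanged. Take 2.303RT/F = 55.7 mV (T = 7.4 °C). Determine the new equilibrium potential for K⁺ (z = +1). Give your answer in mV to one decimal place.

-92.5 mV

After the shift: [K⁺]_out = 2.42, [K⁺]_in = 111 mM.
E_new = (55.7/1)·log₁₀(2.42/111) = 55.70 · (-1.6615) = -92.55 mV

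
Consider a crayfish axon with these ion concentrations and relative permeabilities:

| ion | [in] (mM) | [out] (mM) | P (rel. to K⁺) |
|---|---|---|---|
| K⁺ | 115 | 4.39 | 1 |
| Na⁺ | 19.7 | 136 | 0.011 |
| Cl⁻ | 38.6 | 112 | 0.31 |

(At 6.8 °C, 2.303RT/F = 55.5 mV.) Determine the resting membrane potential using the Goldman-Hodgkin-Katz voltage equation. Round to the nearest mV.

Vm = 55.5 · log₁₀[(Σ P·[cation]ₒ + Σ P·[anion]ᵢ) / (Σ P·[cation]ᵢ + Σ P·[anion]ₒ)]
Numerator = 1×4.39 + 0.011×136 + 0.31×38.6 = 17.85
Denominator = 1×115 + 0.011×19.7 + 0.31×112 = 149.9
Vm = 55.5 · log₁₀(0.11906) = 55.5 × (-0.9242) = -51.29 mV

-51 mV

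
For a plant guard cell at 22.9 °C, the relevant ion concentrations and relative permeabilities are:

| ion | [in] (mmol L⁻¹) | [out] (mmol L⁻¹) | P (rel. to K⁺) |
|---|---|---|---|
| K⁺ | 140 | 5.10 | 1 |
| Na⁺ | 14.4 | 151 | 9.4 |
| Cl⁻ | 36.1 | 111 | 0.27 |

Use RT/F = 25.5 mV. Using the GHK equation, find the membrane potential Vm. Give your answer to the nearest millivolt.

Vm = 25.5 · ln[(Σ P·[cation]ₒ + Σ P·[anion]ᵢ) / (Σ P·[cation]ᵢ + Σ P·[anion]ₒ)]
Numerator = 1×5.10 + 9.4×151 + 0.27×36.1 = 1434
Denominator = 1×140 + 9.4×14.4 + 0.27×111 = 305.3
Vm = 25.5 · ln(4.6974) = 25.5 × (1.5470) = 39.45 mV

39 mV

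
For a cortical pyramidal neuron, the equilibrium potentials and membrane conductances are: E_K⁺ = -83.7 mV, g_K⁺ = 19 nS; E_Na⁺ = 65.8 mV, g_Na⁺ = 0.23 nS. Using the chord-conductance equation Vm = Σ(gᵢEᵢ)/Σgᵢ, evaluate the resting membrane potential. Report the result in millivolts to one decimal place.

-81.9 mV

Σ gᵢEᵢ = 19·(-83.7) + 0.23·(65.8) = -1575.17
Σ gᵢ = 19 + 0.23 = 19.23
Vm = -1575.17 / 19.23 = -81.91 mV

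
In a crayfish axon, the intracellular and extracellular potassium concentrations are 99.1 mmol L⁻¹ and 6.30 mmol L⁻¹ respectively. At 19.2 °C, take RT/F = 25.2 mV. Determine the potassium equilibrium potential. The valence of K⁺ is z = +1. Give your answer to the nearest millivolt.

E = (25.2/z) · ln([K⁺]_out/[K⁺]_in) with z = +1.
= (25.2/1) · ln(6.30/99.1) = 25.20 · ln(0.06357)
= 25.20 · (-2.7556) = -69.44 mV

-69 mV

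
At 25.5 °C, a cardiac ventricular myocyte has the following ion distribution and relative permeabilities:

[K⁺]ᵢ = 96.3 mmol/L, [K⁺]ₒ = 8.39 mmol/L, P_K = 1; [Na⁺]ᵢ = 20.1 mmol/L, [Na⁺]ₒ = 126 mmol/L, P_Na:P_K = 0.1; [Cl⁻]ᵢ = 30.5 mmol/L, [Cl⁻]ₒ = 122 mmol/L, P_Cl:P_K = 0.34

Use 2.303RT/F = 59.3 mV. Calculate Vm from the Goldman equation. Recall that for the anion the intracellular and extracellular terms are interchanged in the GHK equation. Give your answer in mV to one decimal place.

Vm = 59.3 · log₁₀[(Σ P·[cation]ₒ + Σ P·[anion]ᵢ) / (Σ P·[cation]ᵢ + Σ P·[anion]ₒ)]
Numerator = 1×8.39 + 0.1×126 + 0.34×30.5 = 31.36
Denominator = 1×96.3 + 0.1×20.1 + 0.34×122 = 139.8
Vm = 59.3 · log₁₀(0.22434) = 59.3 × (-0.6491) = -38.49 mV

-38.5 mV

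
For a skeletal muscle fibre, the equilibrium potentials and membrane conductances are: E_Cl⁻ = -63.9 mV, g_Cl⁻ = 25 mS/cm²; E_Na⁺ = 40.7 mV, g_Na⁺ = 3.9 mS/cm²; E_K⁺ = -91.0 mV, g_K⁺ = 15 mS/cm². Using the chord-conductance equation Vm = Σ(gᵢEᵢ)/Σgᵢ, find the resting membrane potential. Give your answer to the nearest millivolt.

-64 mV

Σ gᵢEᵢ = 25·(-63.9) + 3.9·(40.7) + 15·(-91.0) = -2803.77
Σ gᵢ = 25 + 3.9 + 15 = 43.9
Vm = -2803.77 / 43.9 = -63.87 mV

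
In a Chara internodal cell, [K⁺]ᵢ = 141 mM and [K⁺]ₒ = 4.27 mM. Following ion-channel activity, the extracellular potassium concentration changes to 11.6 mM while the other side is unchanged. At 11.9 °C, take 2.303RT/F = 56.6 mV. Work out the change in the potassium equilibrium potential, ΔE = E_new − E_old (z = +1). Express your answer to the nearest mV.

25 mV

E_old = (56.6/1)·log₁₀(4.27/141) = -85.96 mV
E_new = (56.6/1)·log₁₀(11.6/141) = -61.40 mV
ΔE = -61.40 − (-85.96) = 24.57 mV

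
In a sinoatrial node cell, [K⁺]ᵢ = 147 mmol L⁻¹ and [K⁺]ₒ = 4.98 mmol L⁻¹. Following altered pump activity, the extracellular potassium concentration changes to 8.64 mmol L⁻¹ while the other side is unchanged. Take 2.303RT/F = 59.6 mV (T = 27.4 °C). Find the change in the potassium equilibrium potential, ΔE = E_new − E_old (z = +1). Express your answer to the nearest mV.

14 mV

E_old = (59.6/1)·log₁₀(4.98/147) = -87.62 mV
E_new = (59.6/1)·log₁₀(8.64/147) = -73.36 mV
ΔE = -73.36 − (-87.62) = 14.26 mV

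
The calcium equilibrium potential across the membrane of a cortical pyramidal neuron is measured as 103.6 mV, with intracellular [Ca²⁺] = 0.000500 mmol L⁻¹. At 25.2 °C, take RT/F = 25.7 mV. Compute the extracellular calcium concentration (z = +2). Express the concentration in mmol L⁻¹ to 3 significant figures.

1.59 mmol L⁻¹

Nernst: E = (25.7/2) · ln([out]/[in]), so ln([out]/[in]) = 103.6 × 2 / 25.7 = 8.0623.
[out]/[in] = e^(8.0623) = 3172.
[out] = 3172 × 0.000500 = 1.586 mmol L⁻¹.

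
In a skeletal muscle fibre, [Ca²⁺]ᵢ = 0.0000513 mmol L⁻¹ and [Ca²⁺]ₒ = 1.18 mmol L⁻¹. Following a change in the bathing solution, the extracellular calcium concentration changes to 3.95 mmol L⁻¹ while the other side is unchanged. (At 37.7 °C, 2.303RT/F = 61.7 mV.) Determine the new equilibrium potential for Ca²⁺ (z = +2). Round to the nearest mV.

After the shift: [Ca²⁺]_out = 3.95, [Ca²⁺]_in = 0.0000513 mmol L⁻¹.
E_new = (61.7/2)·log₁₀(3.95/0.0000513) = 30.85 · (4.8865) = 150.75 mV

151 mV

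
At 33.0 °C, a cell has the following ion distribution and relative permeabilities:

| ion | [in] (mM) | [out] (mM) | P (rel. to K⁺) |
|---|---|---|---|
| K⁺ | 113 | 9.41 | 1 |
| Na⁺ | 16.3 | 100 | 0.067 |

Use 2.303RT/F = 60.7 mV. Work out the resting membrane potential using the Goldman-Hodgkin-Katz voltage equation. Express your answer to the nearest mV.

Vm = 60.7 · log₁₀[(Σ P·[cation]ₒ + Σ P·[anion]ᵢ) / (Σ P·[cation]ᵢ + Σ P·[anion]ₒ)]
Numerator = 1×9.41 + 0.067×100 = 16.11
Denominator = 1×113 + 0.067×16.3 = 114.1
Vm = 60.7 · log₁₀(0.1412) = 60.7 × (-0.8502) = -51.60 mV

-52 mV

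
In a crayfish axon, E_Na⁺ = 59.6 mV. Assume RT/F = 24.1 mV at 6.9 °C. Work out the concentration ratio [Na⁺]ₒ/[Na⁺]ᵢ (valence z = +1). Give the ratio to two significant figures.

ln([out]/[in]) = E·z/(24.1) = 59.6 × 1 / 24.1 = 2.4730
[out]/[in] = e^(2.4730) = 11.86

12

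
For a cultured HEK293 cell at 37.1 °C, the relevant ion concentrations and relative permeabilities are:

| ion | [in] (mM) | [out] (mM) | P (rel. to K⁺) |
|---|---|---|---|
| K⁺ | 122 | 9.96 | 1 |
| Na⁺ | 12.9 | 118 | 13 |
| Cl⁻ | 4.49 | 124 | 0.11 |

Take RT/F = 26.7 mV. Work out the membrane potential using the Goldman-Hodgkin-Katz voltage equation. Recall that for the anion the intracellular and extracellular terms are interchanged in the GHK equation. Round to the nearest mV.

43 mV

Vm = 26.7 · ln[(Σ P·[cation]ₒ + Σ P·[anion]ᵢ) / (Σ P·[cation]ᵢ + Σ P·[anion]ₒ)]
Numerator = 1×9.96 + 13×118 + 0.11×4.49 = 1544
Denominator = 1×122 + 13×12.9 + 0.11×124 = 303.3
Vm = 26.7 · ln(5.0915) = 26.7 × (1.6276) = 43.46 mV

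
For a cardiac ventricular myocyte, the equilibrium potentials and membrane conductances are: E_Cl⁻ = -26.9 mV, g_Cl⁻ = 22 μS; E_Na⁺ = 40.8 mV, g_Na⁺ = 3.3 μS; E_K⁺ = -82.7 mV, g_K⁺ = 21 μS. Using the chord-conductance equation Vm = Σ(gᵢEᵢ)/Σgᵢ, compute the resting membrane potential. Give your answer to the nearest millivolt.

-47 mV

Σ gᵢEᵢ = 22·(-26.9) + 3.3·(40.8) + 21·(-82.7) = -2193.86
Σ gᵢ = 22 + 3.3 + 21 = 46.3
Vm = -2193.86 / 46.3 = -47.38 mV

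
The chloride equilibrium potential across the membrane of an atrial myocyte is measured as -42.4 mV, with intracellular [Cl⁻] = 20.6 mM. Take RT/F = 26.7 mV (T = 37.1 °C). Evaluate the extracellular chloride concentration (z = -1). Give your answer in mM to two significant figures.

100 mM

Nernst: E = (26.7/-1) · ln([out]/[in]), so ln([out]/[in]) = -42.4 × -1 / 26.7 = 1.5880.
[out]/[in] = e^(1.5880) = 4.894.
[out] = 4.894 × 20.6 = 100.8 mM.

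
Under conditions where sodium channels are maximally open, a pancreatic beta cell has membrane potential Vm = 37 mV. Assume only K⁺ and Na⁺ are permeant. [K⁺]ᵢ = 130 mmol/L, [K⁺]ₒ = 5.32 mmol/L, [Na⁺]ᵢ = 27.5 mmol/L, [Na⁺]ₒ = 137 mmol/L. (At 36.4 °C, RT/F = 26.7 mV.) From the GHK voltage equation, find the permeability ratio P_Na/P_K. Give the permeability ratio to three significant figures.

19.0

Let α = P_Na/P_K. GHK: Vm = 26.7·ln[(Kₒ + α·Naₒ)/(Kᵢ + α·Naᵢ)].
e^(Vm/26.7) = e^(37.0/26.7) = 3.9979
So 3.9979·(Kᵢ + α·Naᵢ) = Kₒ + α·Naₒ → α = (3.9979·130.0 − 5.32) / (137.0 − 3.9979·27.5)
α = (519.7 − 5.32) / (137.0 − 109.9) = 514.4/27.06 = 19.01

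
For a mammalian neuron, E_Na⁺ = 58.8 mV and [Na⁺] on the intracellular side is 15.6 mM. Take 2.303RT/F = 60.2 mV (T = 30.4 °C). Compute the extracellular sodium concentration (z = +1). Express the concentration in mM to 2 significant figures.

Nernst: E = (60.2/1) · log₁₀([out]/[in]), so log₁₀([out]/[in]) = 58.8 × 1 / 60.2 = 0.9767.
[out]/[in] = 10^(0.9767) = 9.479.
[out] = 9.479 × 15.6 = 147.9 mM.

150 mM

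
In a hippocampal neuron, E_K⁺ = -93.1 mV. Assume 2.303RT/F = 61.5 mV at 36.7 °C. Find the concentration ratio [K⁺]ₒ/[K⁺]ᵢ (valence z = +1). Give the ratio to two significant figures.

log₁₀([out]/[in]) = E·z/(61.5) = -93.1 × 1 / 61.5 = -1.5138
[out]/[in] = 10^(-1.5138) = 0.03063

0.031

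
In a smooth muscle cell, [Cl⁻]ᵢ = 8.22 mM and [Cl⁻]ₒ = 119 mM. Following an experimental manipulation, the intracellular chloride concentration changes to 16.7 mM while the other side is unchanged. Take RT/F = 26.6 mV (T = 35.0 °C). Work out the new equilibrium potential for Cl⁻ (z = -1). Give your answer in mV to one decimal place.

After the shift: [Cl⁻]_out = 119, [Cl⁻]_in = 16.7 mM.
E_new = (26.6/-1)·ln(119/16.7) = -26.60 · (1.9637) = -52.23 mV

-52.2 mV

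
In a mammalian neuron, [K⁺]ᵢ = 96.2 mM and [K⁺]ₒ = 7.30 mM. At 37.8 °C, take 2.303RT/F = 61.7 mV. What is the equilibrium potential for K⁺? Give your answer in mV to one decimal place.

E = (61.7/z) · log₁₀([K⁺]_out/[K⁺]_in) with z = +1.
= (61.7/1) · log₁₀(7.30/96.2) = 61.70 · log₁₀(0.07588)
= 61.70 · (-1.1199) = -69.09 mV

-69.1 mV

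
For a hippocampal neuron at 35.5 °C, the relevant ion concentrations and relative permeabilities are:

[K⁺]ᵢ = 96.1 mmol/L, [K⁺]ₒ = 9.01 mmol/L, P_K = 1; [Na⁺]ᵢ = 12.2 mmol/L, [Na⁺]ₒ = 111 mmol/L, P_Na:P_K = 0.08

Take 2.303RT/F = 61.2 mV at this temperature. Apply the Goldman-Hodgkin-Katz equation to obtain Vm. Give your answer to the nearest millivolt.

Vm = 61.2 · log₁₀[(Σ P·[cation]ₒ + Σ P·[anion]ᵢ) / (Σ P·[cation]ᵢ + Σ P·[anion]ₒ)]
Numerator = 1×9.01 + 0.08×111 = 17.89
Denominator = 1×96.1 + 0.08×12.2 = 97.08
Vm = 61.2 · log₁₀(0.18429) = 61.2 × (-0.7345) = -44.95 mV

-45 mV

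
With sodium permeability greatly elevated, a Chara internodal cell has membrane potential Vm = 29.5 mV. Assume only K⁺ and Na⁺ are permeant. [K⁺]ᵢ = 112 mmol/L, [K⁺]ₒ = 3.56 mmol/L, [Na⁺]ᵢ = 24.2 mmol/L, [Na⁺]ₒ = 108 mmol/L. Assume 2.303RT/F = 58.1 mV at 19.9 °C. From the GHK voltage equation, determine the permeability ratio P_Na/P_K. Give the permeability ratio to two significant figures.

12

Let α = P_Na/P_K. GHK: Vm = 58.1·log₁₀[(Kₒ + α·Naₒ)/(Kᵢ + α·Naᵢ)].
10^(Vm/58.1) = 10^(29.5/58.1) = 3.2192
So 3.2192·(Kᵢ + α·Naᵢ) = Kₒ + α·Naₒ → α = (3.2192·112.0 − 3.56) / (108.0 − 3.2192·24.2)
α = (360.5 − 3.56) / (108.0 − 77.9) = 357/30.1 = 11.86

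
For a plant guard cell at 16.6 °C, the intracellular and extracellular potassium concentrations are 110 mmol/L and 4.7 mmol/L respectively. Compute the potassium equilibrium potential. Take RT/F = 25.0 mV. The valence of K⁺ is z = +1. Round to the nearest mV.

E = (25.0/z) · ln([K⁺]_out/[K⁺]_in) with z = +1.
= (25.0/1) · ln(4.7/110) = 25.00 · ln(0.04273)
= 25.00 · (-3.1529) = -78.82 mV

-79 mV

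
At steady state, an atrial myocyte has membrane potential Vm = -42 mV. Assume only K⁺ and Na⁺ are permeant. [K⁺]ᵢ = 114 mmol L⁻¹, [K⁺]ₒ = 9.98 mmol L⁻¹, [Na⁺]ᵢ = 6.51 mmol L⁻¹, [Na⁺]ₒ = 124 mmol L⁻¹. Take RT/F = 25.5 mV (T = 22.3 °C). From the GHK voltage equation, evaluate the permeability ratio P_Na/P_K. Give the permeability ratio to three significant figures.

0.0976

Let α = P_Na/P_K. GHK: Vm = 25.5·ln[(Kₒ + α·Naₒ)/(Kᵢ + α·Naᵢ)].
e^(Vm/25.5) = e^(-42.0/25.5) = 0.19262
So 0.19262·(Kᵢ + α·Naᵢ) = Kₒ + α·Naₒ → α = (0.19262·114.0 − 9.98) / (124.0 − 0.19262·6.51)
α = (21.96 − 9.98) / (124.0 − 1.254) = 11.98/122.7 = 0.09759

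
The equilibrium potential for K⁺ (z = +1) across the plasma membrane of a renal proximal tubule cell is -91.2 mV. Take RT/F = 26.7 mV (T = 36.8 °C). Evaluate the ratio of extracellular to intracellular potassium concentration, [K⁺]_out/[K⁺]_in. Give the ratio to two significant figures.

ln([out]/[in]) = E·z/(26.7) = -91.2 × 1 / 26.7 = -3.4157
[out]/[in] = e^(-3.4157) = 0.03285

0.033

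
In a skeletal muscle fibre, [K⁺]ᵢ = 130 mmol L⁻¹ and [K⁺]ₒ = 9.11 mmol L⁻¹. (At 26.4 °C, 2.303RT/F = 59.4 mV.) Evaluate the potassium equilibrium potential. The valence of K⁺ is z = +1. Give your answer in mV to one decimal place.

E = (59.4/z) · log₁₀([K⁺]_out/[K⁺]_in) with z = +1.
= (59.4/1) · log₁₀(9.11/130) = 59.40 · log₁₀(0.07008)
= 59.40 · (-1.1544) = -68.57 mV

-68.6 mV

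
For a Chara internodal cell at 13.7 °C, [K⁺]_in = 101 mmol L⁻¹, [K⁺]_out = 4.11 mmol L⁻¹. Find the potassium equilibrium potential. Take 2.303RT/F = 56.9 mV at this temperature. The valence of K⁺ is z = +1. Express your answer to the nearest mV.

E = (56.9/z) · log₁₀([K⁺]_out/[K⁺]_in) with z = +1.
= (56.9/1) · log₁₀(4.11/101) = 56.90 · log₁₀(0.04069)
= 56.90 · (-1.3905) = -79.12 mV

-79 mV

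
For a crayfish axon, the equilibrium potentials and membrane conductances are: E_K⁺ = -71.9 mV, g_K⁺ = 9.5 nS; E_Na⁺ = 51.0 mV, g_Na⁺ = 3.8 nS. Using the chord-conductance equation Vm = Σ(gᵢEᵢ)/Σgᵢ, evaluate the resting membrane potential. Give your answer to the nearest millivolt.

-37 mV

Σ gᵢEᵢ = 9.5·(-71.9) + 3.8·(51.0) = -489.25
Σ gᵢ = 9.5 + 3.8 = 13.3
Vm = -489.25 / 13.3 = -36.79 mV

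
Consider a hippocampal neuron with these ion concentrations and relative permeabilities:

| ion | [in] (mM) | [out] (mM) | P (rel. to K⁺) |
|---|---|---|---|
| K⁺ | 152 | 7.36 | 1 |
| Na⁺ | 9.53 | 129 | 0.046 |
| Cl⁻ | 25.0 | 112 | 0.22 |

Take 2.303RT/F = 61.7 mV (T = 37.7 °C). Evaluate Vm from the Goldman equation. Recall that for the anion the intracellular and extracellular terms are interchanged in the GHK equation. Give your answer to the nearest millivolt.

Vm = 61.7 · log₁₀[(Σ P·[cation]ₒ + Σ P·[anion]ᵢ) / (Σ P·[cation]ᵢ + Σ P·[anion]ₒ)]
Numerator = 1×7.36 + 0.046×129 + 0.22×25.0 = 18.79
Denominator = 1×152 + 0.046×9.53 + 0.22×112 = 177.1
Vm = 61.7 · log₁₀(0.10613) = 61.7 × (-0.9741) = -60.10 mV

-60 mV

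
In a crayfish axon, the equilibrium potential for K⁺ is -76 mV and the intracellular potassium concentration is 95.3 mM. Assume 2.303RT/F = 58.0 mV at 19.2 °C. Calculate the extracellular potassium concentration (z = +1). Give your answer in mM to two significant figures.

Nernst: E = (58.0/1) · log₁₀([out]/[in]), so log₁₀([out]/[in]) = -76.0 × 1 / 58.0 = -1.3103.
[out]/[in] = 10^(-1.3103) = 0.04894.
[out] = 0.04894 × 95.3 = 4.664 mM.

4.7 mM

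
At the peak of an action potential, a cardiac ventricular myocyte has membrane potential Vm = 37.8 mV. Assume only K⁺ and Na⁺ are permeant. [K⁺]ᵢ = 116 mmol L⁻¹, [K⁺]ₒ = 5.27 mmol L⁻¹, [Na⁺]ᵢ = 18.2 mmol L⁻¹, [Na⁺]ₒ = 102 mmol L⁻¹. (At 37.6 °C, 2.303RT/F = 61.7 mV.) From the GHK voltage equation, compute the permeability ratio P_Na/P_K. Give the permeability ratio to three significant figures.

17.2

Let α = P_Na/P_K. GHK: Vm = 61.7·log₁₀[(Kₒ + α·Naₒ)/(Kᵢ + α·Naᵢ)].
10^(Vm/61.7) = 10^(37.8/61.7) = 4.0987
So 4.0987·(Kᵢ + α·Naᵢ) = Kₒ + α·Naₒ → α = (4.0987·116.0 − 5.27) / (102.0 − 4.0987·18.2)
α = (475.4 − 5.27) / (102.0 − 74.6) = 470.2/27.4 = 17.16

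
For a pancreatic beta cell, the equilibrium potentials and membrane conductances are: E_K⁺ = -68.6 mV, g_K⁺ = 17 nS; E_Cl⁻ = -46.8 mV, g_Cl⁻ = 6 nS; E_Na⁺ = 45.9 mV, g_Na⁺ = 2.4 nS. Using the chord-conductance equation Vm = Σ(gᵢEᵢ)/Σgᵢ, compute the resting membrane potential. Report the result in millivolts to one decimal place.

-52.6 mV

Σ gᵢEᵢ = 17·(-68.6) + 6·(-46.8) + 2.4·(45.9) = -1336.84
Σ gᵢ = 17 + 6 + 2.4 = 25.4
Vm = -1336.84 / 25.4 = -52.63 mV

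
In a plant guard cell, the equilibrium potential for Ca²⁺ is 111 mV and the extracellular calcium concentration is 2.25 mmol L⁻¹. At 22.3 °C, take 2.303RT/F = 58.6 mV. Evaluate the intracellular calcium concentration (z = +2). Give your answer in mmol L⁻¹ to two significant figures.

Nernst: E = (58.6/2) · log₁₀([out]/[in]), so log₁₀([out]/[in]) = 111.0 × 2 / 58.6 = 3.7884.
[out]/[in] = 10^(3.7884) = 6143.
[in] = 2.25 / 6143 = 0.0003663 mmol L⁻¹.

0.00037 mmol L⁻¹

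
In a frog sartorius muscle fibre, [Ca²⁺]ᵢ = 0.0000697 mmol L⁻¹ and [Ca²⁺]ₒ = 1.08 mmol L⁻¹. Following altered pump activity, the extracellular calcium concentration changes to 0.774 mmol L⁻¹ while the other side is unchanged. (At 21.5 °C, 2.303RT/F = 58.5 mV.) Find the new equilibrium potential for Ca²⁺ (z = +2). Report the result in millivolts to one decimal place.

118.3 mV

After the shift: [Ca²⁺]_out = 0.774, [Ca²⁺]_in = 0.0000697 mmol L⁻¹.
E_new = (58.5/2)·log₁₀(0.774/0.0000697) = 29.25 · (4.0455) = 118.33 mV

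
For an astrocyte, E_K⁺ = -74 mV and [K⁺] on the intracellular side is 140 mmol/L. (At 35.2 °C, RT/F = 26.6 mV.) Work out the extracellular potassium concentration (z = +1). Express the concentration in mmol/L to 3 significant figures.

8.67 mmol/L

Nernst: E = (26.6/1) · ln([out]/[in]), so ln([out]/[in]) = -74.0 × 1 / 26.6 = -2.7820.
[out]/[in] = e^(-2.7820) = 0.06192.
[out] = 0.06192 × 140 = 8.668 mmol/L.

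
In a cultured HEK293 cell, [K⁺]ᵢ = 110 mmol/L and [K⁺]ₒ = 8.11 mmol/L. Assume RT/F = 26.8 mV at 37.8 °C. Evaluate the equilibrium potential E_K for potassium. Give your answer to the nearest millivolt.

E = (26.8/z) · ln([K⁺]_out/[K⁺]_in) with z = +1.
= (26.8/1) · ln(8.11/110) = 26.80 · ln(0.07373)
= 26.80 · (-2.6074) = -69.88 mV

-70 mV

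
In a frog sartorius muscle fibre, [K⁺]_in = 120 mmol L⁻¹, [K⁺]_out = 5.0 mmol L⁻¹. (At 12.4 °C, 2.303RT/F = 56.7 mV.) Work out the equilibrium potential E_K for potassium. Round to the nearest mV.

E = (56.7/z) · log₁₀([K⁺]_out/[K⁺]_in) with z = +1.
= (56.7/1) · log₁₀(5.0/120) = 56.70 · log₁₀(0.04167)
= 56.70 · (-1.3802) = -78.26 mV

-78 mV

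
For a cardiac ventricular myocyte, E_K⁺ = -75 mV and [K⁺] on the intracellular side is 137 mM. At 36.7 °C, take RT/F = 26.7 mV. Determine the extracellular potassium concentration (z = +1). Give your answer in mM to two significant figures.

Nernst: E = (26.7/1) · ln([out]/[in]), so ln([out]/[in]) = -75.0 × 1 / 26.7 = -2.8090.
[out]/[in] = e^(-2.8090) = 0.06027.
[out] = 0.06027 × 137 = 8.256 mM.

8.3 mM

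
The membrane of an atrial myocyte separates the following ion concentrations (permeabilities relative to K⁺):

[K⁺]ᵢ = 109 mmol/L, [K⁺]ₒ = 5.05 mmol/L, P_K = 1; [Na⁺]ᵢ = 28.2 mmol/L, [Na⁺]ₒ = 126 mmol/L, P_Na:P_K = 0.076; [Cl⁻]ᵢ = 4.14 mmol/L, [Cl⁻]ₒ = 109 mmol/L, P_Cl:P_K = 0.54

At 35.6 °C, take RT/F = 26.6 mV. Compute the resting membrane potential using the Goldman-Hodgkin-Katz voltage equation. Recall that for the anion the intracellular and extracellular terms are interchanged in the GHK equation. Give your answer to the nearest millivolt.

-61 mV

Vm = 26.6 · ln[(Σ P·[cation]ₒ + Σ P·[anion]ᵢ) / (Σ P·[cation]ᵢ + Σ P·[anion]ₒ)]
Numerator = 1×5.05 + 0.076×126 + 0.54×4.14 = 16.86
Denominator = 1×109 + 0.076×28.2 + 0.54×109 = 170
Vm = 26.6 · ln(0.099184) = 26.6 × (-2.3108) = -61.47 mV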